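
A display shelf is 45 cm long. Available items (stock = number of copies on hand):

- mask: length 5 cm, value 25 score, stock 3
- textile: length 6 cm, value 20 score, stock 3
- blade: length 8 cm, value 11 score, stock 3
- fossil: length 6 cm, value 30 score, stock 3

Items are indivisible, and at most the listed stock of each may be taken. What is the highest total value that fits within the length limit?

Best selections within length 45 and stock limits:
- 3×mask + 2×textile + 3×fossil: length 45, value 205
- 3×mask + 3×textile + 2×fossil: length 45, value 195
- 3×mask + 1×textile + 3×fossil: length 39, value 185
Best: 205 score.

205 score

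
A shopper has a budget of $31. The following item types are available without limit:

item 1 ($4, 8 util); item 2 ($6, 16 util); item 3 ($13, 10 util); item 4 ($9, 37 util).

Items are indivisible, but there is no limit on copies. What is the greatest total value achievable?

119 util

Best value-per-unit is item 4 at 37/9; filling with it alone gives 3×37 = 111.
Optimal mix: 1×item 1 + 3×item 4 → cost 31, value 119.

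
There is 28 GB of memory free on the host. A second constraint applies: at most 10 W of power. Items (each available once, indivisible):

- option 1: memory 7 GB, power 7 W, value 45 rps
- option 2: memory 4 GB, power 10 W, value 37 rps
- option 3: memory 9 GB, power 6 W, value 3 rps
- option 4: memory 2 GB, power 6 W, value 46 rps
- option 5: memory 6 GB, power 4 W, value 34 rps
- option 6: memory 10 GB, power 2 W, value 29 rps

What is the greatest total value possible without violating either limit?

80 rps

Feasible sets respecting both limits:
- option 4+option 5: memory 8, power 10, value 80
- option 4+option 6: memory 12, power 8, value 75
- option 1+option 6: memory 17, power 9, value 74
- option 5+option 6: memory 16, power 6, value 63
Best: 80 rps.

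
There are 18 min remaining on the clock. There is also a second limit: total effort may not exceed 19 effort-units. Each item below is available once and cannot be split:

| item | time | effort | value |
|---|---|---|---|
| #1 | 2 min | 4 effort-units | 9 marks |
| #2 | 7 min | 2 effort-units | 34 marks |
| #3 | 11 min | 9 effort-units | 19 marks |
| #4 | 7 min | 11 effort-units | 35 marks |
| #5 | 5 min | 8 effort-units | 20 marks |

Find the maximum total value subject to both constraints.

78 marks

Feasible sets respecting both limits:
- #1+#2+#4: time 16, effort 17, value 78
- #2+#4: time 14, effort 13, value 69
- #1+#2+#5: time 14, effort 14, value 63
Best: 78 marks.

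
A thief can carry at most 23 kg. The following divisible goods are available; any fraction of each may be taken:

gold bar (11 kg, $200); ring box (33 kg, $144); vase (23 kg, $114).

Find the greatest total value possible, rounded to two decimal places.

Take in order of value per unit:
- gold bar (200/11 per unit): all 11 → value 200, running total 200.00
- vase (114/23 per unit): 12 of 23 → value 12×114/23 = 59.4783, running total 259.48
Total 259.48.

259.48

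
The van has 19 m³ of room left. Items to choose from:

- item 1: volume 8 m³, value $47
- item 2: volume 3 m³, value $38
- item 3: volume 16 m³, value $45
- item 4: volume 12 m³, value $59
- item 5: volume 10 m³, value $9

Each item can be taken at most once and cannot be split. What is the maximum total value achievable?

This is a 0/1 knapsack; check combinations near the capacity.
- item 2+item 4: volume 3+12=15, value 38+59=97
- item 1+item 2: volume 8+3=11, value 47+38=85
- item 2+item 3: volume 3+16=19, value 38+45=83
Best: $97.

$97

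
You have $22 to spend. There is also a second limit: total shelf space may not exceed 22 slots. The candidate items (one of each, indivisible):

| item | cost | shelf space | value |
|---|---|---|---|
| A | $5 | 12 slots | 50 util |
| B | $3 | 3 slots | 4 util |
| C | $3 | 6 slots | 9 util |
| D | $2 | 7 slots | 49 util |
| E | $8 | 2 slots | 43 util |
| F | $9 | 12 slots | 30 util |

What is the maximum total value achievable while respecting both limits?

Feasible sets respecting both limits:
- A+D+E: cost 15, shelf space 21, value 142
- D+E+F: cost 19, shelf space 21, value 122
- B+C+D+E: cost 16, shelf space 18, value 105
Best: 142 util.

142 util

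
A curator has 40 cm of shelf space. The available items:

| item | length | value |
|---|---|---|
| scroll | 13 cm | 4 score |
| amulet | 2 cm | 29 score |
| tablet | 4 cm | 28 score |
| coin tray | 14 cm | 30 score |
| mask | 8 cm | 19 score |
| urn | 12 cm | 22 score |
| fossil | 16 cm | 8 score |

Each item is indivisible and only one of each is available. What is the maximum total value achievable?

128 score

This is a 0/1 knapsack; check combinations near the capacity.
- amulet+tablet+coin tray+mask+urn: length 2+4+14+8+12=40, value 29+28+30+19+22=128
- amulet+tablet+coin tray+urn: length 2+4+14+12=32, value 29+28+30+22=109
- amulet+tablet+coin tray+mask: length 2+4+14+8=28, value 29+28+30+19=106
- scroll+amulet+tablet+mask+urn: length 13+2+4+8+12=39, value 4+29+28+19+22=102
- amulet+coin tray+mask+urn: length 2+14+8+12=36, value 29+30+19+22=100
Best: 128 score.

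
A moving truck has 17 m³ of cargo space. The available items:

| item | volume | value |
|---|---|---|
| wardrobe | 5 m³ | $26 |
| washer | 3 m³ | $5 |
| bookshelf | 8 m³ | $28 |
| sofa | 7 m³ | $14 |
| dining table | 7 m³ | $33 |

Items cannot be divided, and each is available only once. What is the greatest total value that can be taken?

$64

Check high-value combinations within 17 m³:
- wardrobe+washer+dining table: volume 5+3+7=15, value 26+5+33=64
- bookshelf+dining table: volume 8+7=15, value 28+33=61
- wardrobe+dining table: volume 5+7=12, value 26+33=59
- wardrobe+washer+bookshelf: volume 5+3+8=16, value 26+5+28=59
Best: $64.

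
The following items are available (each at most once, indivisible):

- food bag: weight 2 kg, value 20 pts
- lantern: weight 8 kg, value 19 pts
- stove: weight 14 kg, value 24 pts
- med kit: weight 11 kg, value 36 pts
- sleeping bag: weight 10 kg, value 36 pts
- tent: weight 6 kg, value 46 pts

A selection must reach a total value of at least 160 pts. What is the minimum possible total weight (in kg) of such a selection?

Subsets with value ≥ 160, sorted by total weight:
- food bag+stove+med kit+sleeping bag+tent: weight 43, value 162
- lantern+stove+med kit+sleeping bag+tent: weight 49, value 161
Minimum weight: 43 kg.

43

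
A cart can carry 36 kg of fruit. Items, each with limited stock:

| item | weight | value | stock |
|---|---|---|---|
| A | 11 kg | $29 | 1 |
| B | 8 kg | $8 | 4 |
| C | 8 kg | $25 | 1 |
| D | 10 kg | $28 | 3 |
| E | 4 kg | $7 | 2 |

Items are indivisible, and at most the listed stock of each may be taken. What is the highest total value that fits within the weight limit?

Top feasible selections:
- 1×C + 2×D + 2×E: weight 36, value 95
- 1×A + 2×D + 1×E: weight 35, value 92
- 3×D + 1×E: weight 34, value 91
- 1×A + 1×C + 1×D + 1×E: weight 33, value 89
Best: $95.

$95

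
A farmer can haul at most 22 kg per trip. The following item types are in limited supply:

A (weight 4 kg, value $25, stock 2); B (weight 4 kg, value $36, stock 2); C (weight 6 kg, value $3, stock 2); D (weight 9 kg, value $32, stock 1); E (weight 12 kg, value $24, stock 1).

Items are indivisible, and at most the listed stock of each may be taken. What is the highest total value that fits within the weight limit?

Best selections within weight 22 and stock limits:
- 1×A + 2×B + 1×D: weight 21, value 129
- 2×A + 2×B + 1×C: weight 22, value 125
- 2×A + 2×B: weight 16, value 122
- 2×A + 1×B + 1×D: weight 21, value 118
Best: $129.

$129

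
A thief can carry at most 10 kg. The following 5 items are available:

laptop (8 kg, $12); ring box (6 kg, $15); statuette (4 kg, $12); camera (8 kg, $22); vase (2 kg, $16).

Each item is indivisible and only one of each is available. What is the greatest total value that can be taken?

$38

Check high-value combinations within 10 kg:
- camera+vase: weight 8+2=10, value 22+16=38
- ring box+vase: weight 6+2=8, value 15+16=31
- statuette+vase: weight 4+2=6, value 12+16=28
- laptop+vase: weight 8+2=10, value 12+16=28
Best: $38.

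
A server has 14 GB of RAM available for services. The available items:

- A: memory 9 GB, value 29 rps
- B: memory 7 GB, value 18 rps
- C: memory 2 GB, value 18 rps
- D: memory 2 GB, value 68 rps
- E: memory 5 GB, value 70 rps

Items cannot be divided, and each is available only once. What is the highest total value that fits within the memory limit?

Check high-value combinations within 14 GB:
- C+D+E: memory 2+2+5=9, value 18+68+70=156
- B+D+E: memory 7+2+5=14, value 18+68+70=156
- D+E: memory 2+5=7, value 68+70=138
- A+C+D: memory 9+2+2=13, value 29+18+68=115
Best: 156 rps.

156 rps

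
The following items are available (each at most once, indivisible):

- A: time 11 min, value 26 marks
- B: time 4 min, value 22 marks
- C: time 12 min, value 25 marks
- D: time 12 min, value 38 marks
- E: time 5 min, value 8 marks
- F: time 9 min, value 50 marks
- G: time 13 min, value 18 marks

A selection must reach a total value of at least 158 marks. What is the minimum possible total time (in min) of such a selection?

Subsets with value ≥ 158, sorted by total time:
- A+B+C+D+F: time 48, value 161
- A+B+C+D+E+F: time 53, value 169
Minimum time: 48 min.

48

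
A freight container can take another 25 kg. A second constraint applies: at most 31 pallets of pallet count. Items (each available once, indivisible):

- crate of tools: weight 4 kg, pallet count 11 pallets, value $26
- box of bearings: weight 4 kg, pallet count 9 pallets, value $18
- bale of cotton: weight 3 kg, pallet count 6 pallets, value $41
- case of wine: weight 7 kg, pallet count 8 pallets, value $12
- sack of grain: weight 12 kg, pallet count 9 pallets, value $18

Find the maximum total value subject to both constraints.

Feasible sets respecting both limits:
- crate of tools+box of bearings+bale of cotton: weight 11, pallet count 26, value 85
- crate of tools+bale of cotton+sack of grain: weight 19, pallet count 26, value 85
- crate of tools+bale of cotton+case of wine: weight 14, pallet count 25, value 79
Best: $85.

$85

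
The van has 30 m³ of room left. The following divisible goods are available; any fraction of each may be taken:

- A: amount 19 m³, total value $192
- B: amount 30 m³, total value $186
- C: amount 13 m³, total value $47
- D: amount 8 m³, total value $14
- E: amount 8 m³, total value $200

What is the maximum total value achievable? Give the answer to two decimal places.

Take in order of value per unit:
- E (200/8 per unit): all 8 → value 200, running total 200.00
- A (192/19 per unit): all 19 → value 192, running total 392.00
- B (186/30 per unit): 3 of 30 → value 3×186/30 = 18.6000, running total 410.60
Total 410.60.

410.60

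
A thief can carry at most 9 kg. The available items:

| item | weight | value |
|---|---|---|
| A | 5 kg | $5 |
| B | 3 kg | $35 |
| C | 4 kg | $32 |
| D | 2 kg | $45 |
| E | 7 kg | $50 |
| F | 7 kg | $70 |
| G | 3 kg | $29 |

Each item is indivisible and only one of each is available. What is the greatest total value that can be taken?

$115

Check high-value combinations within 9 kg:
- D+F: weight 2+7=9, value 45+70=115
- B+C+D: weight 3+4+2=9, value 35+32+45=112
- B+D+G: weight 3+2+3=8, value 35+45+29=109
- C+D+G: weight 4+2+3=9, value 32+45+29=106
Best: $115.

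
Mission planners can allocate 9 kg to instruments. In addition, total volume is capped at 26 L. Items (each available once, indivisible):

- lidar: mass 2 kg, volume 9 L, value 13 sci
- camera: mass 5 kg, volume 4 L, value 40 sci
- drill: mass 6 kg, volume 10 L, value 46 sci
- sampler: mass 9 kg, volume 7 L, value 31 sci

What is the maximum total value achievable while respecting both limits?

Feasible sets respecting both limits:
- lidar+drill: mass 8, volume 19, value 59
- lidar+camera: mass 7, volume 13, value 53
- drill: mass 6, volume 10, value 46
Best: 59 sci.

59 sci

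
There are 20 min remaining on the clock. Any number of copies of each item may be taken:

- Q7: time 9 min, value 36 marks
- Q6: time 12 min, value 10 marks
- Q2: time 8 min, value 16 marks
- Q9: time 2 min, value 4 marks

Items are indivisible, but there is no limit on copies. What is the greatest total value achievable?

76 marks

Best value-per-unit is Q7 at 36/9; filling with it alone gives 2×36 = 72.
Optimal mix: 2×Q7 + 1×Q9 → time 20, value 76.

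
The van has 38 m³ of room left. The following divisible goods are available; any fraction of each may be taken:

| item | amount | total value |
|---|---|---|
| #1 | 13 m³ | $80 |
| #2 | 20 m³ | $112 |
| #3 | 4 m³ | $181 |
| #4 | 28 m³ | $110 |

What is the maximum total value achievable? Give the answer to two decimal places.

Take in order of value per unit:
- #3 (181/4 per unit): all 4 → value 181, running total 181.00
- #1 (80/13 per unit): all 13 → value 80, running total 261.00
- #2 (112/20 per unit): all 20 → value 112, running total 373.00
- #4 (110/28 per unit): 1 of 28 → value 1×110/28 = 3.9286, running total 376.93
Total 376.93.

376.93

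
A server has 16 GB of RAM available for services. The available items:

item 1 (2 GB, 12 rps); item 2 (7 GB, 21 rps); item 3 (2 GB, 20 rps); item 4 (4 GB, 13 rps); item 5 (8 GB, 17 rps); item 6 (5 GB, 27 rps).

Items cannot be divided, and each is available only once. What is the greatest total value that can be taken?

80 rps

Check high-value combinations within 16 GB:
- item 1+item 2+item 3+item 6: memory 2+7+2+5=16, value 12+21+20+27=80
- item 1+item 3+item 4+item 6: memory 2+2+4+5=13, value 12+20+13+27=72
- item 2+item 3+item 6: memory 7+2+5=14, value 21+20+27=68
Best: 80 rps.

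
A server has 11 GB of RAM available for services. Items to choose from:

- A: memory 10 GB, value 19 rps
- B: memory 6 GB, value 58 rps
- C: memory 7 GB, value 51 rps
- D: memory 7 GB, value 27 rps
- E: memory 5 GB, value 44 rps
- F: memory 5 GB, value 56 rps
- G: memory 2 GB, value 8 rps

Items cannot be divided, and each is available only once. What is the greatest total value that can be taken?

114 rps

Check high-value combinations within 11 GB:
- B+F: memory 6+5=11, value 58+56=114
- B+E: memory 6+5=11, value 58+44=102
- E+F: memory 5+5=10, value 44+56=100
- B+G: memory 6+2=8, value 58+8=66
- F+G: memory 5+2=7, value 56+8=64
Best: 114 rps.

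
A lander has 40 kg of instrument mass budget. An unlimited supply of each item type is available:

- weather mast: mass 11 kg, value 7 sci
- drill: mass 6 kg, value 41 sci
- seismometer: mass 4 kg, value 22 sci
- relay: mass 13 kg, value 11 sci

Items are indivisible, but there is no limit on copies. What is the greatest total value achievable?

Best value-per-unit is drill at 41/6; filling with it alone gives 6×41 = 246.
Optimal mix: 6×drill + 1×seismometer → mass 40, value 268.

268 sci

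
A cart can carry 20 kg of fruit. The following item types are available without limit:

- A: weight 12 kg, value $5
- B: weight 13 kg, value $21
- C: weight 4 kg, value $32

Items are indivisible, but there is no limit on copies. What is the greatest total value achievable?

Best value-per-unit is C at 32/4, and filling with it alone uses weight 5×4=20. No mix of the others beats 5×32 = 160.

$160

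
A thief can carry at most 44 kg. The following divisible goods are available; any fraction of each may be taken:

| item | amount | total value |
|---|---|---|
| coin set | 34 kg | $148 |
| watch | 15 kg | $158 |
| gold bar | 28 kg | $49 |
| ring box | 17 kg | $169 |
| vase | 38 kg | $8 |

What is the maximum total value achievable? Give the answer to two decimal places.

379.24

Take in order of value per unit:
- watch (158/15 per unit): all 15 → value 158, running total 158.00
- ring box (169/17 per unit): all 17 → value 169, running total 327.00
- coin set (148/34 per unit): 12 of 34 → value 12×148/34 = 52.2353, running total 379.24
Total 379.24.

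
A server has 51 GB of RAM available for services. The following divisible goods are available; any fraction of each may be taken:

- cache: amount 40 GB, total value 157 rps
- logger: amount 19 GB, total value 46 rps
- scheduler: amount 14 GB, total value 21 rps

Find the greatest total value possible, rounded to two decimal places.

183.63

Take in order of value per unit:
- cache (157/40 per unit): all 40 → value 157, running total 157.00
- logger (46/19 per unit): 11 of 19 → value 11×46/19 = 26.6316, running total 183.63
Total 183.63.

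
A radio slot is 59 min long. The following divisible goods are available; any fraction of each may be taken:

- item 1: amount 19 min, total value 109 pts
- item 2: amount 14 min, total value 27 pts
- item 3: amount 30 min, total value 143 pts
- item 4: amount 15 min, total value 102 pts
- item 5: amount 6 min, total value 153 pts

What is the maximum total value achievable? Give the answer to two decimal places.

454.57

Take in order of value per unit:
- item 5 (153/6 per unit): all 6 → value 153, running total 153.00
- item 4 (102/15 per unit): all 15 → value 102, running total 255.00
- item 1 (109/19 per unit): all 19 → value 109, running total 364.00
- item 3 (143/30 per unit): 19 of 30 → value 19×143/30 = 90.5667, running total 454.57
Total 454.57.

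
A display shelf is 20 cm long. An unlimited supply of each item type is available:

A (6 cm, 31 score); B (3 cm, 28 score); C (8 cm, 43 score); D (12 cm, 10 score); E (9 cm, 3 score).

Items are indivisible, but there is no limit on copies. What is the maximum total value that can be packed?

Best value-per-unit is B at 28/3, and filling with it alone uses length 6×3=18. No mix of the others beats 6×28 = 168.

168 score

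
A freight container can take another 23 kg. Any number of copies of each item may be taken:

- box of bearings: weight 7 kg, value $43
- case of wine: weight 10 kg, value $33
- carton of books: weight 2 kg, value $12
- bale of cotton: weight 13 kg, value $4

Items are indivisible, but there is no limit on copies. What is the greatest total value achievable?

Best value-per-unit is box of bearings at 43/7; filling with it alone gives 3×43 = 129.
Optimal mix: 3×box of bearings + 1×carton of books → weight 23, value 141.

$141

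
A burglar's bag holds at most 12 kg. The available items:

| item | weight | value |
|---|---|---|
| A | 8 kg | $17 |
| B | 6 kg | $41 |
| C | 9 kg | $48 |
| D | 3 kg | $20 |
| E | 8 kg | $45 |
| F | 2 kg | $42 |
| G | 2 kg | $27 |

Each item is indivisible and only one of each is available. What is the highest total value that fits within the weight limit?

$114

Check high-value combinations within 12 kg:
- E+F+G: weight 8+2+2=12, value 45+42+27=114
- B+F+G: weight 6+2+2=10, value 41+42+27=110
- B+D+F: weight 6+3+2=11, value 41+20+42=103
- C+F: weight 9+2=11, value 48+42=90
- D+F+G: weight 3+2+2=7, value 20+42+27=89
Best: $114.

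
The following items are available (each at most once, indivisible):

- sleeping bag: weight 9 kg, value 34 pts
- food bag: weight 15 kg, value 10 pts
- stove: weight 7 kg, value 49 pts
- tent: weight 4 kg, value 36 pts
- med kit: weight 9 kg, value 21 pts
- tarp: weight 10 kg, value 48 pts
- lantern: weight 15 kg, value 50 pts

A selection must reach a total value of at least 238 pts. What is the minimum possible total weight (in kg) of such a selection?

Subsets with value ≥ 238, sorted by total weight:
- sleeping bag+stove+tent+med kit+tarp+lantern: weight 54, value 238
- sleeping bag+food bag+stove+tent+med kit+tarp+lantern: weight 69, value 248
Minimum weight: 54 kg.

54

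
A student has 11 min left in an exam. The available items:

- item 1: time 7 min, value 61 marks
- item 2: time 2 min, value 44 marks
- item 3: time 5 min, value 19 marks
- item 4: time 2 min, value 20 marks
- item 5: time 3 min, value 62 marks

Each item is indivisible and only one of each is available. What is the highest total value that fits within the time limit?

126 marks

Check high-value combinations within 11 min:
- item 2+item 4+item 5: time 2+2+3=7, value 44+20+62=126
- item 2+item 3+item 5: time 2+5+3=10, value 44+19+62=125
- item 1+item 2+item 4: time 7+2+2=11, value 61+44+20=125
- item 1+item 5: time 7+3=10, value 61+62=123
- item 2+item 5: time 2+3=5, value 44+62=106
Best: 126 marks.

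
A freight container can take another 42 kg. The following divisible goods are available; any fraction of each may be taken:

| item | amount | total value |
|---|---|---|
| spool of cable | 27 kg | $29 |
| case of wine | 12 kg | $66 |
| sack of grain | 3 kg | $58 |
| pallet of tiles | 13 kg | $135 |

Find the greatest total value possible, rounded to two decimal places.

Take in order of value per unit:
- sack of grain (58/3 per unit): all 3 → value 58, running total 58.00
- pallet of tiles (135/13 per unit): all 13 → value 135, running total 193.00
- case of wine (66/12 per unit): all 12 → value 66, running total 259.00
- spool of cable (29/27 per unit): 14 of 27 → value 14×29/27 = 15.0370, running total 274.04
Total 274.04.

274.04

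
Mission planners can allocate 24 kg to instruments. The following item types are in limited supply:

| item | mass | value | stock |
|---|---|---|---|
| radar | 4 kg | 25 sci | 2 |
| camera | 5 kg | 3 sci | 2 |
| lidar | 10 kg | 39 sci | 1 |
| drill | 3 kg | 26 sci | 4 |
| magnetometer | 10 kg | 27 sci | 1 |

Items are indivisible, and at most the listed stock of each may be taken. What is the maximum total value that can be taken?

154 sci

Top feasible selections:
- 2×radar + 4×drill: mass 20, value 154
- 1×lidar + 4×drill: mass 22, value 143
Best: 154 sci.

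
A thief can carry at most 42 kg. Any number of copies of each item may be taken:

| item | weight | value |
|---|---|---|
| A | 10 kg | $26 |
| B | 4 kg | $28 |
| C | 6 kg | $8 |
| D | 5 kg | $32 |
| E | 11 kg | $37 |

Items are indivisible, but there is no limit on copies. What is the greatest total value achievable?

$288

Best value-per-unit is B at 28/4; filling with it alone gives 10×28 = 280.
Optimal mix: 8×B + 2×D → weight 42, value 288.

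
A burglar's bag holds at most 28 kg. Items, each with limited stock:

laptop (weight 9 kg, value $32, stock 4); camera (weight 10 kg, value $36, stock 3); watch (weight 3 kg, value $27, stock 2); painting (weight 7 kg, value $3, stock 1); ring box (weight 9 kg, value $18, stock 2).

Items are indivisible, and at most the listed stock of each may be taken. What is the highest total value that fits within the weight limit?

Best selections within weight 28 and stock limits:
- 2×camera + 2×watch: weight 26, value 126
- 1×laptop + 1×camera + 2×watch: weight 25, value 122
Best: $126.

$126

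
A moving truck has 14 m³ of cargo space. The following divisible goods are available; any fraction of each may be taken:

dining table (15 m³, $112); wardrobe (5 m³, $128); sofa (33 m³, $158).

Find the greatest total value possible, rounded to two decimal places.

Take in order of value per unit:
- wardrobe (128/5 per unit): all 5 → value 128, running total 128.00
- dining table (112/15 per unit): 9 of 15 → value 9×112/15 = 67.2000, running total 195.20
Total 195.20.

195.20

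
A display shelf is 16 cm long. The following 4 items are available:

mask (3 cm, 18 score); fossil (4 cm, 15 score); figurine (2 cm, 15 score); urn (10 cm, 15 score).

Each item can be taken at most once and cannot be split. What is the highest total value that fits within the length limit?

48 score

Check high-value combinations within 16 cm:
- mask+fossil+figurine: length 3+4+2=9, value 18+15+15=48
- mask+figurine+urn: length 3+2+10=15, value 18+15+15=48
- fossil+figurine+urn: length 4+2+10=16, value 15+15+15=45
- mask+figurine: length 3+2=5, value 18+15=33
Best: 48 score.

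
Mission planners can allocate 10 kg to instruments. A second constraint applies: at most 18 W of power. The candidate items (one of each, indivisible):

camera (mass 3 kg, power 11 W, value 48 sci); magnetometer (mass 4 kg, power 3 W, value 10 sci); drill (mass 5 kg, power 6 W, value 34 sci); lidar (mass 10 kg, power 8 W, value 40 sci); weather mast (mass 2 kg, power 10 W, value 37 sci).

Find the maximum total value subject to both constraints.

82 sci

Feasible sets respecting both limits:
- camera+drill: mass 8, power 17, value 82
- drill+weather mast: mass 7, power 16, value 71
- camera+magnetometer: mass 7, power 14, value 58
Best: 82 sci.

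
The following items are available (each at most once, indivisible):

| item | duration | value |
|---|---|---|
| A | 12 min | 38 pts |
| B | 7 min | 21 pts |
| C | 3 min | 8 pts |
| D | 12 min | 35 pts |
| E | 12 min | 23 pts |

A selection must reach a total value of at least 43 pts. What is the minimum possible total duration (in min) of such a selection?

Subsets with value ≥ 43, sorted by total duration:
- A+C: duration 15, value 46
- C+D: duration 15, value 43
- A+B: duration 19, value 59
- B+D: duration 19, value 56
Minimum duration: 15 min.

15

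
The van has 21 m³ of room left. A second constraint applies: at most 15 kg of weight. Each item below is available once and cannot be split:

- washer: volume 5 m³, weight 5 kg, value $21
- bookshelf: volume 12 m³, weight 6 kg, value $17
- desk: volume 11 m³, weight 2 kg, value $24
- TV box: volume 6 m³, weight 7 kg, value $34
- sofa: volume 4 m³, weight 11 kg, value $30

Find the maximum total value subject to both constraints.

Feasible sets respecting both limits:
- desk+TV box: volume 17, weight 9, value 58
- washer+TV box: volume 11, weight 12, value 55
- desk+sofa: volume 15, weight 13, value 54
- bookshelf+TV box: volume 18, weight 13, value 51
Best: $58.

$58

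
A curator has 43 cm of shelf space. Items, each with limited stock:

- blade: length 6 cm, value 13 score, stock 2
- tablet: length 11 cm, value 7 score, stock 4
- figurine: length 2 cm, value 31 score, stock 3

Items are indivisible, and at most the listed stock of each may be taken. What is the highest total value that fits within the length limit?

Top feasible selections:
- 2×blade + 2×tablet + 3×figurine: length 40, value 133
- 2×blade + 1×tablet + 3×figurine: length 29, value 126
- 1×blade + 2×tablet + 3×figurine: length 34, value 120
Best: 133 score.

133 score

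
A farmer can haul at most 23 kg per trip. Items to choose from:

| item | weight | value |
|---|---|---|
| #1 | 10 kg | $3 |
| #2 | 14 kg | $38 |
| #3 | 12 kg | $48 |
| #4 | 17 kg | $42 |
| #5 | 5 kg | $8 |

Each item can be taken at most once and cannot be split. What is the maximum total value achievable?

$56

This is a 0/1 knapsack; check combinations near the capacity.
- #3+#5: weight 12+5=17, value 48+8=56
- #1+#3: weight 10+12=22, value 3+48=51
- #4+#5: weight 17+5=22, value 42+8=50
- #3: weight 12, value 48
Best: $56.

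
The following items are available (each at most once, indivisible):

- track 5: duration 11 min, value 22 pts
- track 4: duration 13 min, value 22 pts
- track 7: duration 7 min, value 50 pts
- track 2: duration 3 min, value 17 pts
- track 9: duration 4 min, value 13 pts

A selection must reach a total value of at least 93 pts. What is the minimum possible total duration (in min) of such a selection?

Subsets with value ≥ 93, sorted by total duration:
- track 5+track 7+track 2+track 9: duration 25, value 102
- track 4+track 7+track 2+track 9: duration 27, value 102
- track 5+track 4+track 7: duration 31, value 94
Minimum duration: 25 min.

25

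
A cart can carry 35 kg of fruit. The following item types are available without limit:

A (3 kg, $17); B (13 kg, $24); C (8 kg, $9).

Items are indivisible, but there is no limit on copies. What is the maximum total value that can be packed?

$187

Best value-per-unit is A at 17/3, and filling with it alone uses weight 11×3=33. No mix of the others beats 11×17 = 187.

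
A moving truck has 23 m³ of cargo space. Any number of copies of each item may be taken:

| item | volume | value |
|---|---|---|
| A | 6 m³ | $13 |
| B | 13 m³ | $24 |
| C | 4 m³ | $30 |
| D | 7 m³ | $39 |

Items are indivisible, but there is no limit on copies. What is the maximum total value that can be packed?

Best value-per-unit is C at 30/4; filling with it alone gives 5×30 = 150.
Optimal mix: 4×C + 1×D → volume 23, value 159.

$159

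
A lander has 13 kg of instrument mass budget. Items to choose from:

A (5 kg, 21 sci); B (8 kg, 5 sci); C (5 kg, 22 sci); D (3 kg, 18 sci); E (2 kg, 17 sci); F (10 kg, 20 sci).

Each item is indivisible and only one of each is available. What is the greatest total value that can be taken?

Check high-value combinations within 13 kg:
- A+C+D: mass 5+5+3=13, value 21+22+18=61
- A+C+E: mass 5+5+2=12, value 21+22+17=60
- C+D+E: mass 5+3+2=10, value 22+18+17=57
- A+D+E: mass 5+3+2=10, value 21+18+17=56
Best: 61 sci.

61 sci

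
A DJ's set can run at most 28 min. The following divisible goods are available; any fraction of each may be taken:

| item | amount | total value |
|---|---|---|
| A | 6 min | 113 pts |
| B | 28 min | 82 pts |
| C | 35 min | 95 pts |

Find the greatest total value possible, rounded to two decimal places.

177.43

Take in order of value per unit:
- A (113/6 per unit): all 6 → value 113, running total 113.00
- B (82/28 per unit): 22 of 28 → value 22×82/28 = 64.4286, running total 177.43
Total 177.43.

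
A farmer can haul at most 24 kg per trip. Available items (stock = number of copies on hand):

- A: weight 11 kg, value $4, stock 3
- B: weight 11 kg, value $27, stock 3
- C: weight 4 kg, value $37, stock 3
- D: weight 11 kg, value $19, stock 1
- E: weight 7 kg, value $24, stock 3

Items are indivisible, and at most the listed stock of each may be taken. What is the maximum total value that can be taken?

$138

Best selections within weight 24 and stock limits:
- 1×B + 3×C: weight 23, value 138
- 3×C + 1×E: weight 19, value 135
- 3×C + 1×D: weight 23, value 130
Best: $138.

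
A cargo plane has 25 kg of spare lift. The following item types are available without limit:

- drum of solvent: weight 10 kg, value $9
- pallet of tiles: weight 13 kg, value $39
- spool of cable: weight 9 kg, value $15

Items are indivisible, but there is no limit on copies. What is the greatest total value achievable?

Best value-per-unit is pallet of tiles at 39/13; filling with it alone gives 1×39 = 39.
Optimal mix: 1×pallet of tiles + 1×spool of cable → weight 22, value 54.

$54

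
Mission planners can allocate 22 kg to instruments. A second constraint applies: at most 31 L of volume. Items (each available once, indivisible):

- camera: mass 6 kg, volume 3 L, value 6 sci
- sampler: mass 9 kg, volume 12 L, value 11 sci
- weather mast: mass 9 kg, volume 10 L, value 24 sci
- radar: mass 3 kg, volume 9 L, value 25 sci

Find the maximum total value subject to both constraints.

60 sci

Feasible sets respecting both limits:
- sampler+weather mast+radar: mass 21, volume 31, value 60
- camera+weather mast+radar: mass 18, volume 22, value 55
- weather mast+radar: mass 12, volume 19, value 49
- camera+sampler+radar: mass 18, volume 24, value 42
Best: 60 sci.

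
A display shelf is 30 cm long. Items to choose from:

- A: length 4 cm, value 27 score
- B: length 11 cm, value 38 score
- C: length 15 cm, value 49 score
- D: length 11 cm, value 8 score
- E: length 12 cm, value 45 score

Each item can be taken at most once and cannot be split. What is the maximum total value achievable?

114 score

Check high-value combinations within 30 cm:
- A+B+C: length 4+11+15=30, value 27+38+49=114
- A+B+E: length 4+11+12=27, value 27+38+45=110
- C+E: length 15+12=27, value 49+45=94
Best: 114 score.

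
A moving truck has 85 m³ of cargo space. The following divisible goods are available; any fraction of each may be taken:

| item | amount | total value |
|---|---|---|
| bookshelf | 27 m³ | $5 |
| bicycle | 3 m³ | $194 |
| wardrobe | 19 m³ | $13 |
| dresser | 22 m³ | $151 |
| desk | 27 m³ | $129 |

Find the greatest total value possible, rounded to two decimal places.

489.59

Take in order of value per unit:
- bicycle (194/3 per unit): all 3 → value 194, running total 194.00
- dresser (151/22 per unit): all 22 → value 151, running total 345.00
- desk (129/27 per unit): all 27 → value 129, running total 474.00
- wardrobe (13/19 per unit): all 19 → value 13, running total 487.00
- bookshelf (5/27 per unit): 14 of 27 → value 14×5/27 = 2.5926, running total 489.59
Total 489.59.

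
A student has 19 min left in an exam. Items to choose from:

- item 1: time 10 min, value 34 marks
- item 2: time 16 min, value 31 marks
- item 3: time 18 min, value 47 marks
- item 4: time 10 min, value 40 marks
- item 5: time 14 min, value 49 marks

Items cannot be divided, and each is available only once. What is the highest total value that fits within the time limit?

Check high-value combinations within 19 min:
- item 5: time 14, value 49
- item 3: time 18, value 47
- item 4: time 10, value 40
- item 1: time 10, value 34
- item 2: time 16, value 31
Best: 49 marks.

49 marks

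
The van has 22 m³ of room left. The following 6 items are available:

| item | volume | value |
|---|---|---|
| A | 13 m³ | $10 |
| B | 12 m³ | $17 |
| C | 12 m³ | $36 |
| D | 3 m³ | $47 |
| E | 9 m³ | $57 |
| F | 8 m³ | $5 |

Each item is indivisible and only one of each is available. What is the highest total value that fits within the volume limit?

$109

Check high-value combinations within 22 m³:
- D+E+F: volume 3+9+8=20, value 47+57+5=109
- D+E: volume 3+9=12, value 47+57=104
- C+E: volume 12+9=21, value 36+57=93
- C+D: volume 12+3=15, value 36+47=83
- B+E: volume 12+9=21, value 17+57=74
Best: $109.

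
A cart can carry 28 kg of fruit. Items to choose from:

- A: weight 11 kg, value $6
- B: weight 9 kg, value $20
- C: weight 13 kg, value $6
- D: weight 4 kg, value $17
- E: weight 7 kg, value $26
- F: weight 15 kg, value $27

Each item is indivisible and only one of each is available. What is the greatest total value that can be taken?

Check high-value combinations within 28 kg:
- D+E+F: weight 4+7+15=26, value 17+26+27=70
- B+D+F: weight 9+4+15=28, value 20+17+27=64
- B+D+E: weight 9+4+7=20, value 20+17+26=63
- E+F: weight 7+15=22, value 26+27=53
Best: $70.

$70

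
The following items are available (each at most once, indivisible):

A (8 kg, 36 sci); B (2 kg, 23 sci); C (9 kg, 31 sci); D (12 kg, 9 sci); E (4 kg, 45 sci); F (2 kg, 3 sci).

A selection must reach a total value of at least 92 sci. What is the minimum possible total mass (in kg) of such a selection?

14

Subsets with value ≥ 92, sorted by total mass:
- A+B+E: mass 14, value 104
- B+C+E: mass 15, value 99
Minimum mass: 14 kg.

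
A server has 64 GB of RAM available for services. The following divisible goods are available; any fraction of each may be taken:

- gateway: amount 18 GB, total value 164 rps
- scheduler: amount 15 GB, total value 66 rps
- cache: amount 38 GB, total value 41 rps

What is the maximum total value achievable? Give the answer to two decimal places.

263.45

Take in order of value per unit:
- gateway (164/18 per unit): all 18 → value 164, running total 164.00
- scheduler (66/15 per unit): all 15 → value 66, running total 230.00
- cache (41/38 per unit): 31 of 38 → value 31×41/38 = 33.4474, running total 263.45
Total 263.45.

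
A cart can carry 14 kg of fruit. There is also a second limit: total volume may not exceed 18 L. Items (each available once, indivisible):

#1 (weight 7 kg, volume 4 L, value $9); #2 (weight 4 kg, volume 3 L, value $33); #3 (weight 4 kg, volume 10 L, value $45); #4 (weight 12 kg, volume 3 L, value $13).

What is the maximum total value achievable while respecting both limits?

$78

Feasible sets respecting both limits:
- #2+#3: weight 8, volume 13, value 78
- #1+#3: weight 11, volume 14, value 54
- #3: weight 4, volume 10, value 45
- #1+#2: weight 11, volume 7, value 42
Best: $78.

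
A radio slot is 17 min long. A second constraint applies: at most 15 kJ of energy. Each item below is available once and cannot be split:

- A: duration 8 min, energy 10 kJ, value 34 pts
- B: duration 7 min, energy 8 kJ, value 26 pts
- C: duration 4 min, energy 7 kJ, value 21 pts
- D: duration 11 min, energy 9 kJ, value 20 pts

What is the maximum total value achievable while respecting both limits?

Feasible sets respecting both limits:
- B+C: duration 11, energy 15, value 47
- A: duration 8, energy 10, value 34
- B: duration 7, energy 8, value 26
- C: duration 4, energy 7, value 21
Best: 47 pts.

47 pts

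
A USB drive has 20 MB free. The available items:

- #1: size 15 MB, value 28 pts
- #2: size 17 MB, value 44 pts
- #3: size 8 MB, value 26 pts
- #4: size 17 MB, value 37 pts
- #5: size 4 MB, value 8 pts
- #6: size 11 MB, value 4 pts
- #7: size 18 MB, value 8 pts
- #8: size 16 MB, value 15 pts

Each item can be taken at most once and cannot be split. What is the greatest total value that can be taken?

Check high-value combinations within 20 MB:
- #2: size 17, value 44
- #4: size 17, value 37
- #1+#5: size 15+4=19, value 28+8=36
Best: 44 pts.

44 pts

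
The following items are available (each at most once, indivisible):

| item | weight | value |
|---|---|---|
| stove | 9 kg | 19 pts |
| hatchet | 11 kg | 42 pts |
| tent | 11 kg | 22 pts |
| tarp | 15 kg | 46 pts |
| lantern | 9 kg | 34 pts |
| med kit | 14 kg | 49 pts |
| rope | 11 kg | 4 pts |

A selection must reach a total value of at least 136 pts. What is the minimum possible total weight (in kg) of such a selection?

Subsets with value ≥ 136, sorted by total weight:
- hatchet+tarp+med kit: weight 40, value 137
- stove+hatchet+lantern+med kit: weight 43, value 144
Minimum weight: 40 kg.

40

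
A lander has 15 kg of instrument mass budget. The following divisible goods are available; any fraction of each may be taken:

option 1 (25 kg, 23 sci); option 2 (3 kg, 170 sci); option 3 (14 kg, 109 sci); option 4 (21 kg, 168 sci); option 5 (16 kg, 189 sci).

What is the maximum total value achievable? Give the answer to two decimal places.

311.75

Take in order of value per unit:
- option 2 (170/3 per unit): all 3 → value 170, running total 170.00
- option 5 (189/16 per unit): 12 of 16 → value 12×189/16 = 141.7500, running total 311.75
Total 311.75.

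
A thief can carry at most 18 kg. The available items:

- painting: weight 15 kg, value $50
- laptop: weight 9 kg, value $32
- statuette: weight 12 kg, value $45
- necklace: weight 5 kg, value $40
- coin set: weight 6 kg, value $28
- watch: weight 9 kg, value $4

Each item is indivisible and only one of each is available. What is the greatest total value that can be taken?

$85

This is a 0/1 knapsack; check combinations near the capacity.
- statuette+necklace: weight 12+5=17, value 45+40=85
- statuette+coin set: weight 12+6=18, value 45+28=73
- laptop+necklace: weight 9+5=14, value 32+40=72
- necklace+coin set: weight 5+6=11, value 40+28=68
Best: $85.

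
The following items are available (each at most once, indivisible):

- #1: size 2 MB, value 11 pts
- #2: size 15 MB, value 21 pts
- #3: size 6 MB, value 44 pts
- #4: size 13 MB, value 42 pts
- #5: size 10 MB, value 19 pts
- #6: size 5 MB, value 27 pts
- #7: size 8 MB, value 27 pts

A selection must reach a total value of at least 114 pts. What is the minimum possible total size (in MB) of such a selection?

Subsets with value ≥ 114, sorted by total size:
- #1+#3+#4+#6: size 26, value 124
- #1+#3+#4+#7: size 29, value 124
- #3+#5+#6+#7: size 29, value 117
- #1+#3+#5+#6+#7: size 31, value 128
Minimum size: 26 MB.

26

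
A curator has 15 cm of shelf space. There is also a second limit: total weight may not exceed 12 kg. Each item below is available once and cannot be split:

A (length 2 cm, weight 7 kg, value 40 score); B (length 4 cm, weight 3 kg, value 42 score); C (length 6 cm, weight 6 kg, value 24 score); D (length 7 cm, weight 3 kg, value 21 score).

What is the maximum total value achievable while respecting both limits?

82 score

Feasible sets respecting both limits:
- A+B: length 6, weight 10, value 82
- B+C: length 10, weight 9, value 66
- B+D: length 11, weight 6, value 63
Best: 82 score.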